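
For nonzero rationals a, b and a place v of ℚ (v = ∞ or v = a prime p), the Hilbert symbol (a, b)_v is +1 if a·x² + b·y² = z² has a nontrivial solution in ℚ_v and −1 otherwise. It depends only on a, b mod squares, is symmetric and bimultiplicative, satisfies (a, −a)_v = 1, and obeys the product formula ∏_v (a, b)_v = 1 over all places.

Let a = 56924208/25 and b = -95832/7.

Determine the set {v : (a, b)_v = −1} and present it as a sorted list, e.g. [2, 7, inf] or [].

Mod squares: a ≡ 3, b ≡ -154. Check v ∈ {∞, 2, 3, 5, 7, 11}.
v=11: a=11^4·(≡9), b=11^3·(≡7) mod 11; (9|11)=+1, (7|11)=-1; (−1)^{4·3·5}·(+1)^3·(-1)^4 = +1.
v=∞: 3 > 0 and -154 < 0  ⇒  (a,b)_∞ = +1.
v=5: a=5^-2·(≡3), b=5^0·(≡4) mod 5; (3|5)=-1, (4|5)=+1; (−1)^{-2·0·2}·(-1)^0·(+1)^-2 = +1.
v=3: a=3^5·(≡1), b=3^2·(≡2) mod 3; (1|3)=+1, (2|3)=-1; (−1)^{5·2·1}·(+1)^2·(-1)^5 = -1.
v=7: a=7^0·(≡3), b=7^-1·(≡5) mod 7; (3|7)=-1, (5|7)=-1; (−1)^{0·-1·3}·(-1)^-1·(-1)^0 = -1.
v=2: v_2(a)=4, v_2(b)=3; units ≡ 3, 3 (mod 8); ε·ε+αω+βω = 1·1+4·1+3·1 ≡ 0  ⇒  (a,b)_2 = +1.
Ram(3, -154) = {3, 7}; no ℚ_3-point on the conic.

[3, 7]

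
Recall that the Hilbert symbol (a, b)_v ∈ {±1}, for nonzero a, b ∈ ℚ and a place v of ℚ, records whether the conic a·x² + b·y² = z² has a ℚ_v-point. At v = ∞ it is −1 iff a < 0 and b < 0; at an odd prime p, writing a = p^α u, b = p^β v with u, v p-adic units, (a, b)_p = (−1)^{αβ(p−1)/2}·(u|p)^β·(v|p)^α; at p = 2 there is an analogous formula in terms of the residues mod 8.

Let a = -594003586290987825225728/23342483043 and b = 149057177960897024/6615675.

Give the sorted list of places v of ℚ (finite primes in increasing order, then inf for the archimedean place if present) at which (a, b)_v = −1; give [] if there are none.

[13, 17]

Mod squares: a ≡ -2346, b ≡ 78. Check v ∈ {∞, 2, 3, 5, 7, 11, 13, 17, 19, 23}.
v=13: a=13^4·(≡8), b=13^3·(≡8) mod 13; (8|13)=-1, (8|13)=-1; (−1)^{4·3·6}·(-1)^3·(-1)^4 = -1.
v=23: a=23^3·(≡13), b=23^2·(≡4) mod 23; (13|23)=+1, (4|23)=+1; (−1)^{3·2·11}·(+1)^2·(+1)^3 = +1.
v=11: a=11^-4·(≡8), b=11^-2·(≡1) mod 11; (8|11)=-1, (1|11)=+1; (−1)^{-4·-2·5}·(-1)^-2·(+1)^-4 = +1.
v=∞: -2346 < 0 and 78 > 0  ⇒  (a,b)_∞ = +1.
v=7: a=7^6·(≡3), b=7^4·(≡1) mod 7; (3|7)=-1, (1|7)=+1; (−1)^{6·4·3}·(-1)^4·(+1)^6 = +1.
v=17: a=17^3·(≡1), b=17^2·(≡3) mod 17; (1|17)=+1, (3|17)=-1; (−1)^{3·2·8}·(+1)^2·(-1)^3 = -1.
v=3: a=3^-13·(≡1), b=3^-7·(≡2) mod 3; (1|3)=+1, (2|3)=-1; (−1)^{-13·-7·1}·(+1)^-7·(-1)^-13 = +1.
v=19: a=19^2·(≡13), b=19^2·(≡12) mod 19; (13|19)=-1, (12|19)=-1; (−1)^{2·2·9}·(-1)^2·(-1)^2 = +1.
v=5: a=5^0·(≡4), b=5^-2·(≡2) mod 5; (4|5)=+1, (2|5)=-1; (−1)^{0·-2·2}·(+1)^-2·(-1)^0 = +1.
v=2: v_2(a)=13, v_2(b)=9; units ≡ 3, 7 (mod 8); ε·ε+αω+βω = 1·1+13·0+9·1 ≡ 0  ⇒  (a,b)_2 = +1.
Ram(-2346, 78) = {13, 17}; no ℚ_13-point on the conic.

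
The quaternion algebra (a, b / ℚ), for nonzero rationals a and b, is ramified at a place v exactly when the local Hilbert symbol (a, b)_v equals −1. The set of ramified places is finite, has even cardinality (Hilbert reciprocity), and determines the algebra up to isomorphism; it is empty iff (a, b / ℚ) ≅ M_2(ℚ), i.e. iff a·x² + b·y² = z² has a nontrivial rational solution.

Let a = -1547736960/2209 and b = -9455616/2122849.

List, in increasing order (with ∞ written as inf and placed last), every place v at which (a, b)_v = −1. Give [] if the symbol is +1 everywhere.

Mod squares: a ≡ -66990, b ≡ -114. Check v ∈ {∞, 2, 3, 5, 7, 11, 19, 29, 31, 47}.
v=29: a=29^1·(≡11), b=29^0·(≡12) mod 29; (11|29)=-1, (12|29)=-1; (−1)^{1·0·14}·(-1)^0·(-1)^1 = -1.
v=∞: -66990 < 0 and -114 < 0  ⇒  (a,b)_∞ = -1.
v=5: a=5^1·(≡2), b=5^0·(≡1) mod 5; (2|5)=-1, (1|5)=+1; (−1)^{1·0·2}·(-1)^0·(+1)^1 = +1.
v=47: a=47^-2·(≡18), b=47^-2·(≡6) mod 47; (18|47)=+1, (6|47)=+1; (−1)^{-2·-2·23}·(+1)^-2·(+1)^-2 = +1.
v=7: a=7^1·(≡6), b=7^0·(≡5) mod 7; (6|7)=-1, (5|7)=-1; (−1)^{1·0·3}·(-1)^0·(-1)^1 = -1.
v=3: a=3^1·(≡2), b=3^5·(≡1) mod 3; (2|3)=-1, (1|3)=+1; (−1)^{1·5·1}·(-1)^5·(+1)^1 = +1.
v=2: v_2(a)=7, v_2(b)=11; units ≡ 1, 7 (mod 8); ε·ε+αω+βω = 0·1+7·0+11·0 ≡ 0  ⇒  (a,b)_2 = +1.
v=19: a=19^2·(≡17), b=19^1·(≡8) mod 19; (17|19)=+1, (8|19)=-1; (−1)^{2·1·9}·(+1)^1·(-1)^2 = +1.
v=11: a=11^1·(≡3), b=11^0·(≡2) mod 11; (3|11)=+1, (2|11)=-1; (−1)^{1·0·5}·(+1)^0·(-1)^1 = -1.
v=31: a=31^0·(≡5), b=31^-2·(≡16) mod 31; (5|31)=+1, (16|31)=+1; (−1)^{0·-2·15}·(+1)^-2·(+1)^0 = +1.
Ram(-66990, -114) = {7, 11, 29, ∞}; no ℚ_7-point on the conic.

[7, 11, 29, inf]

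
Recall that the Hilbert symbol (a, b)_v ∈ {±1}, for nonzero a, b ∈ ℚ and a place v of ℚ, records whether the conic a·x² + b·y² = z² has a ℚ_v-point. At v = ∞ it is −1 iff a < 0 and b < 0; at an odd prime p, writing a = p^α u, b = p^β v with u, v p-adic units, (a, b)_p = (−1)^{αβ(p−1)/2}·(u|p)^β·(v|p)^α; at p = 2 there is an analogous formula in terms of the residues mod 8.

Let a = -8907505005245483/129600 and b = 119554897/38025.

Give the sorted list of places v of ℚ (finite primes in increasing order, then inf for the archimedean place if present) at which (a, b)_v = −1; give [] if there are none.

Mod squares: a ≡ -1547, b ≡ 2737. Check v ∈ {∞, 2, 3, 5, 7, 11, 13, 17, 19, 23}.
v=5: a=5^-2·(≡3), b=5^-2·(≡2) mod 5; (3|5)=-1, (2|5)=-1; (−1)^{-2·-2·2}·(-1)^-2·(-1)^-2 = +1.
v=11: a=11^0·(≡5), b=11^2·(≡9) mod 11; (5|11)=+1, (9|11)=+1; (−1)^{0·2·5}·(+1)^2·(+1)^0 = +1.
v=∞: -1547 < 0 and 2737 > 0  ⇒  (a,b)_∞ = +1.
v=13: a=13^1·(≡8), b=13^-2·(≡5) mod 13; (8|13)=-1, (5|13)=-1; (−1)^{1·-2·6}·(-1)^-2·(-1)^1 = -1.
v=17: a=17^5·(≡7), b=17^1·(≡1) mod 17; (7|17)=-1, (1|17)=+1; (−1)^{5·1·8}·(-1)^1·(+1)^5 = -1.
v=7: a=7^1·(≡6), b=7^1·(≡6) mod 7; (6|7)=-1, (6|7)=-1; (−1)^{1·1·3}·(-1)^1·(-1)^1 = -1.
v=2: v_2(a)=-6, v_2(b)=0; units ≡ 5, 1 (mod 8); ε·ε+αω+βω = 0·0+-6·0+0·1 ≡ 0  ⇒  (a,b)_2 = +1.
v=3: a=3^-4·(≡1), b=3^-2·(≡1) mod 3; (1|3)=+1, (1|3)=+1; (−1)^{-4·-2·1}·(+1)^-2·(+1)^-4 = +1.
v=23: a=23^2·(≡15), b=23^1·(≡18) mod 23; (15|23)=-1, (18|23)=+1; (−1)^{2·1·11}·(-1)^1·(+1)^2 = -1.
v=19: a=19^4·(≡4), b=19^2·(≡17) mod 19; (4|19)=+1, (17|19)=+1; (−1)^{4·2·9}·(+1)^2·(+1)^4 = +1.
Ram(-1547, 2737) = {7, 13, 17, 23}; no ℚ_7-point on the conic.

[7, 13, 17, 23]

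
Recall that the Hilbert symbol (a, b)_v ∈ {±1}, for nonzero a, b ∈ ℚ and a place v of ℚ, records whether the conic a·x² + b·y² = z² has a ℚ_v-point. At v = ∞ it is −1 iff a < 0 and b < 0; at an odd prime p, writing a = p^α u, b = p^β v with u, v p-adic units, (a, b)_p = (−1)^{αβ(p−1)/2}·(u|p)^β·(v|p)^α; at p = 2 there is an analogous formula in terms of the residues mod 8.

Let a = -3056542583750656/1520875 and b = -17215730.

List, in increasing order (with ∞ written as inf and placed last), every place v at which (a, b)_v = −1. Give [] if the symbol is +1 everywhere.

[2, 5, 7, inf]

(a, b) ≡ (-3910, -59570) mod (ℚ^×)²; places V = {2, 5, 7, 11, 13, 17, 23, 37, ∞}.
(a,b)_5: α=-3, u≡2; β=1, v≡4 (mod 5); (2|5)=-1, (4|5)=+1; sign (−1)^0·-1^1·+1^-3 = -1.
(a,b)_23: α=-3, u≡14; β=1, v≡2 (mod 23); (14|23)=-1, (2|23)=+1; sign (−1)^1·-1^1·+1^-3 = +1.
(a,b)_∞: sgn(-3910)=−, sgn(-59570)=−, so -1.
(a,b)_2: α=17, β=1; u≡5, v≡7 (mod 8); ε(u)ε(v)=0·1, αω(v)=17·0, βω(u)=1·1; sum ≡ 1  ⇒  -1.
(a,b)_7: α=2, u≡5; β=1, v≡4 (mod 7); (5|7)=-1, (4|7)=+1; sign (−1)^0·-1^1·+1^2 = -1.
(a,b)_37: α=2, u≡4; β=1, v≡22 (mod 37); (4|37)=+1, (22|37)=-1; sign (−1)^0·+1^1·-1^2 = +1.
(a,b)_11: α=2, u≡6; β=0, v≡7 (mod 11); (6|11)=-1, (7|11)=-1; sign (−1)^0·-1^0·-1^2 = +1.
(a,b)_13: α=2, u≡12; β=0, v≡1 (mod 13); (12|13)=+1, (1|13)=+1; sign (−1)^0·+1^0·+1^2 = +1.
(a,b)_17: α=1, u≡16; β=2, v≡15 (mod 17); (16|17)=+1, (15|17)=+1; sign (−1)^0·+1^2·+1^1 = +1.
|Ram(-3910, -59570)| = 4, even; anisotropic at {2, 5, 7, ∞}.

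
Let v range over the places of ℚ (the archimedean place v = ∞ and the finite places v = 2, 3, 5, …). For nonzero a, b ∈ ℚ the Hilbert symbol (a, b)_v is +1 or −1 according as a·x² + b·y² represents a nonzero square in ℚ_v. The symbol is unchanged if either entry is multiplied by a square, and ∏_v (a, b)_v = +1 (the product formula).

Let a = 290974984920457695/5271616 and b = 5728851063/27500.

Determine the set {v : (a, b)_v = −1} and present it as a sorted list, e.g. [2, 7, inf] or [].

[3, 5, 19, 23]

Mod squares: a ≡ 1181895, b ≡ 245157. Check v ∈ {∞, 2, 3, 5, 7, 11, 13, 17, 19, 23, 29, 41, 47}.
v=7: a=7^-2·(≡4), b=7^0·(≡3) mod 7; (4|7)=+1, (3|7)=-1; (−1)^{-2·0·3}·(+1)^0·(-1)^-2 = +1.
v=∞: 1181895 > 0 and 245157 > 0  ⇒  (a,b)_∞ = +1.
v=2: v_2(a)=-6, v_2(b)=-2; units ≡ 7, 5 (mod 8); ε·ε+αω+βω = 1·0+-6·1+-2·0 ≡ 0  ⇒  (a,b)_2 = +1.
v=3: a=3^7·(≡2), b=3^3·(≡2) mod 3; (2|3)=-1, (2|3)=-1; (−1)^{7·3·1}·(-1)^3·(-1)^7 = -1.
v=47: a=47^2·(≡35), b=47^0·(≡39) mod 47; (35|47)=-1, (39|47)=-1; (−1)^{2·0·23}·(-1)^0·(-1)^2 = +1.
v=5: a=5^1·(≡4), b=5^-4·(≡2) mod 5; (4|5)=+1, (2|5)=-1; (−1)^{1·-4·2}·(+1)^-4·(-1)^1 = -1.
v=41: a=41^-2·(≡11), b=41^0·(≡16) mod 41; (11|41)=-1, (16|41)=+1; (−1)^{-2·0·20}·(-1)^0·(+1)^-2 = +1.
v=23: a=23^2·(≡14), b=23^1·(≡14) mod 23; (14|23)=-1, (14|23)=-1; (−1)^{2·1·11}·(-1)^1·(-1)^2 = -1.
v=29: a=29^1·(≡2), b=29^0·(≡5) mod 29; (2|29)=-1, (5|29)=+1; (−1)^{1·0·14}·(-1)^0·(+1)^1 = +1.
v=19: a=19^1·(≡15), b=19^1·(≡15) mod 19; (15|19)=-1, (15|19)=-1; (−1)^{1·1·9}·(-1)^1·(-1)^1 = -1.
v=13: a=13^1·(≡6), b=13^4·(≡9) mod 13; (6|13)=-1, (9|13)=+1; (−1)^{1·4·6}·(-1)^4·(+1)^1 = +1.
v=11: a=11^1·(≡6), b=11^-1·(≡4) mod 11; (6|11)=-1, (4|11)=+1; (−1)^{1·-1·5}·(-1)^-1·(+1)^1 = +1.
v=17: a=17^2·(≡16), b=17^1·(≡14) mod 17; (16|17)=+1, (14|17)=-1; (−1)^{2·1·8}·(+1)^1·(-1)^2 = +1.
Ram(1181895, 245157) = {3, 5, 19, 23}; no ℚ_3-point on the conic.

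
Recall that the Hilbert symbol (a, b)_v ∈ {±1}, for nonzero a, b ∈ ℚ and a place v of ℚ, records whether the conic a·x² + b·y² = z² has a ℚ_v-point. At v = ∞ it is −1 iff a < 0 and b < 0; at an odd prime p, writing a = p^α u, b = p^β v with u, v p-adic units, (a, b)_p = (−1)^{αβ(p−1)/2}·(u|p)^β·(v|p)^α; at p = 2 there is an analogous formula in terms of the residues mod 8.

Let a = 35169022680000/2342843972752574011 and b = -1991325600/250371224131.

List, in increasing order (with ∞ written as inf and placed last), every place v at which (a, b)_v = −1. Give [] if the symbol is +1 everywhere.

[2, 19]

(a, b) ≡ (1653, -36366) mod (ℚ^×)²; places V = {2, 3, 5, 7, 11, 17, 19, 23, 29, 31, ∞}.
(a,b)_31: α=-2, u≡14; β=-2, v≡18 (mod 31); (14|31)=+1, (18|31)=+1; sign (−1)^0·+1^-2·+1^-2 = +1.
(a,b)_19: α=-3, u≡9; β=-1, v≡11 (mod 19); (9|19)=+1, (11|19)=+1; sign (−1)^1·+1^-1·+1^-3 = -1.
(a,b)_2: α=6, β=5; u≡5, v≡1 (mod 8); ε(u)ε(v)=0·0, αω(v)=6·0, βω(u)=5·1; sum ≡ 1  ⇒  -1.
(a,b)_23: α=-6, u≡17; β=-4, v≡10 (mod 23); (17|23)=-1, (10|23)=-1; sign (−1)^0·-1^-4·-1^-6 = +1.
(a,b)_29: α=1, u≡24; β=1, v≡4 (mod 29); (24|29)=+1, (4|29)=+1; sign (−1)^0·+1^1·+1^1 = +1.
(a,b)_7: α=-4, u≡4; β=-2, v≡5 (mod 7); (4|7)=+1, (5|7)=-1; sign (−1)^0·+1^-2·-1^-4 = +1.
(a,b)_11: α=2, u≡5; β=1, v≡3 (mod 11); (5|11)=+1, (3|11)=+1; sign (−1)^0·+1^1·+1^2 = +1.
(a,b)_∞: sgn(1653)=+, sgn(-36366)=−, so +1.
(a,b)_17: α=4, u≡9; β=2, v≡12 (mod 17); (9|17)=+1, (12|17)=-1; sign (−1)^0·+1^2·-1^4 = +1.
(a,b)_5: α=4, u≡3; β=2, v≡1 (mod 5); (3|5)=-1, (1|5)=+1; sign (−1)^0·-1^2·+1^4 = +1.
(a,b)_3: α=1, u≡2; β=3, v≡1 (mod 3); (2|3)=-1, (1|3)=+1; sign (−1)^1·-1^3·+1^1 = +1.
(1653, -36366 / ℚ) ramifies at {2, 19}: a division algebra.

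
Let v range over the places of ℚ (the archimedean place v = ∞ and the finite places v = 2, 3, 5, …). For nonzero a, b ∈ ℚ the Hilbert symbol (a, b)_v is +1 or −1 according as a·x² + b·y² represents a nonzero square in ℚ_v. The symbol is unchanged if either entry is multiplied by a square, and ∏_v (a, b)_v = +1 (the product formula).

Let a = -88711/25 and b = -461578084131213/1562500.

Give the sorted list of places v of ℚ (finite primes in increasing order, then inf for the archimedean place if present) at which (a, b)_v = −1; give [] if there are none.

(a, b) ≡ (-88711, -133) mod (ℚ^×)²; places V = {2, 3, 5, 7, 19, 23, 29, ∞}.
(a,b)_2: α=0, β=-2; u≡1, v≡3 (mod 8); ε(u)ε(v)=0·1, αω(v)=0·1, βω(u)=-2·0; sum ≡ 0  ⇒  +1.
(a,b)_19: α=1, u≡4; β=3, v≡18 (mod 19); (4|19)=+1, (18|19)=-1; sign (−1)^1·+1^3·-1^1 = +1.
(a,b)_5: α=-2, u≡4; β=-8, v≡3 (mod 5); (4|5)=+1, (3|5)=-1; sign (−1)^0·+1^-8·-1^-2 = +1.
(a,b)_29: α=1, u≡18; β=2, v≡2 (mod 29); (18|29)=-1, (2|29)=-1; sign (−1)^0·-1^2·-1^1 = -1.
(a,b)_23: α=1, u≡15; β=2, v≡11 (mod 23); (15|23)=-1, (11|23)=-1; sign (−1)^0·-1^2·-1^1 = -1.
(a,b)_7: α=1, u≡1; β=5, v≡4 (mod 7); (1|7)=+1, (4|7)=+1; sign (−1)^1·+1^5·+1^1 = -1.
(a,b)_3: α=0, u≡2; β=2, v≡2 (mod 3); (2|3)=-1, (2|3)=-1; sign (−1)^0·-1^2·-1^0 = +1.
(a,b)_∞: sgn(-88711)=−, sgn(-133)=−, so -1.
Ram(-88711, -133) = {7, 23, 29, ∞}; no ℚ_7-point on the conic.

[7, 23, 29, inf]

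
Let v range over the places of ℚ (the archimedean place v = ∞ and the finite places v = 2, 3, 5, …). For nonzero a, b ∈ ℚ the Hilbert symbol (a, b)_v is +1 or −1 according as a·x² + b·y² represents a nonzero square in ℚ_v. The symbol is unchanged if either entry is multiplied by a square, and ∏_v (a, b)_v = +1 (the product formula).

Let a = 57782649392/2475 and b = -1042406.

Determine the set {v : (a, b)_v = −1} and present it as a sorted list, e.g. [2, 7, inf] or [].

[23, 31, 41, 43]

(a, b) ≡ (235062553, -1042406) mod (ℚ^×)²; places V = {2, 3, 5, 11, 13, 17, 23, 31, 41, 43, ∞}.
(a,b)_23: α=1, u≡5; β=1, v≡11 (mod 23); (5|23)=-1, (11|23)=-1; sign (−1)^1·-1^1·-1^1 = -1.
(a,b)_31: α=1, u≡1; β=1, v≡9 (mod 31); (1|31)=+1, (9|31)=+1; sign (−1)^1·+1^1·+1^1 = -1.
(a,b)_∞: sgn(235062553)=+, sgn(-1042406)=−, so +1.
(a,b)_5: α=-2, u≡3; β=0, v≡4 (mod 5); (3|5)=-1, (4|5)=+1; sign (−1)^0·-1^0·+1^-2 = +1.
(a,b)_11: α=-1, u≡10; β=0, v≡9 (mod 11); (10|11)=-1, (9|11)=+1; sign (−1)^0·-1^0·+1^-1 = +1.
(a,b)_13: α=2, u≡11; β=0, v≡12 (mod 13); (11|13)=-1, (12|13)=+1; sign (−1)^0·-1^0·+1^2 = +1.
(a,b)_41: α=1, u≡4; β=0, v≡19 (mod 41); (4|41)=+1, (19|41)=-1; sign (−1)^0·+1^0·-1^1 = -1.
(a,b)_17: α=1, u≡9; β=1, v≡1 (mod 17); (9|17)=+1, (1|17)=+1; sign (−1)^0·+1^1·+1^1 = +1.
(a,b)_3: α=-2, u≡1; β=0, v≡1 (mod 3); (1|3)=+1, (1|3)=+1; sign (−1)^0·+1^0·+1^-2 = +1.
(a,b)_43: α=1, u≡23; β=1, v≡10 (mod 43); (23|43)=+1, (10|43)=+1; sign (−1)^1·+1^1·+1^1 = -1.
(a,b)_2: α=4, β=1; u≡1, v≡5 (mod 8); ε(u)ε(v)=0·0, αω(v)=4·1, βω(u)=1·0; sum ≡ 0  ⇒  +1.
(235062553, -1042406 / ℚ) ramifies at {23, 31, 41, 43}: a division algebra.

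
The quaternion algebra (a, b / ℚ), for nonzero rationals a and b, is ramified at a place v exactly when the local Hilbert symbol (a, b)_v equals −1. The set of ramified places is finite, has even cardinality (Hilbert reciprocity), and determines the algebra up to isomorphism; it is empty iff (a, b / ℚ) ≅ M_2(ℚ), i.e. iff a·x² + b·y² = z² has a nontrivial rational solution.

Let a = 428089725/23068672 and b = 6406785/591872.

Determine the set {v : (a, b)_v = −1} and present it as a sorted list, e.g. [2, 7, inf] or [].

[3, 5, 7, 11]

Mod squares: a ≡ 462, b ≡ 770. Check v ∈ {∞, 2, 3, 5, 7, 11, 17, 43}.
v=5: a=5^2·(≡2), b=5^1·(≡1) mod 5; (2|5)=-1, (1|5)=+1; (−1)^{2·1·2}·(-1)^1·(+1)^2 = -1.
v=∞: 462 > 0 and 770 > 0  ⇒  (a,b)_∞ = +1.
v=43: a=43^2·(≡34), b=43^2·(≡12) mod 43; (34|43)=-1, (12|43)=-1; (−1)^{2·2·21}·(-1)^2·(-1)^2 = +1.
v=3: a=3^3·(≡1), b=3^2·(≡2) mod 3; (1|3)=+1, (2|3)=-1; (−1)^{3·2·1}·(+1)^2·(-1)^3 = -1.
v=11: a=11^-1·(≡4), b=11^1·(≡3) mod 11; (4|11)=+1, (3|11)=+1; (−1)^{-1·1·5}·(+1)^1·(+1)^-1 = -1.
v=7: a=7^3·(≡6), b=7^1·(≡5) mod 7; (6|7)=-1, (5|7)=-1; (−1)^{3·1·3}·(-1)^1·(-1)^3 = -1.
v=2: v_2(a)=-21, v_2(b)=-11; units ≡ 7, 1 (mod 8); ε·ε+αω+βω = 1·0+-21·0+-11·0 ≡ 0  ⇒  (a,b)_2 = +1.
v=17: a=17^0·(≡5), b=17^-2·(≡10) mod 17; (5|17)=-1, (10|17)=-1; (−1)^{0·-2·8}·(-1)^-2·(-1)^0 = +1.
Ram(462, 770) = {3, 5, 7, 11}; no ℚ_3-point on the conic.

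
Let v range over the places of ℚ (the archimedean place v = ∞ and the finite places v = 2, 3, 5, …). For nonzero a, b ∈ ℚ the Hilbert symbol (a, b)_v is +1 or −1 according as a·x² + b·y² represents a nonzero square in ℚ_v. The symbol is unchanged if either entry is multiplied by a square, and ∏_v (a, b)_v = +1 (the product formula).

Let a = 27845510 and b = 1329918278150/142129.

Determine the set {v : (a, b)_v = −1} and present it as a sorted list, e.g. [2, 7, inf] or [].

[2, 43]

Mod squares: a ≡ 33110, b ≡ 86. Check v ∈ {∞, 2, 5, 7, 11, 13, 17, 19, 29, 43}.
v=29: a=29^2·(≡21), b=29^-2·(≡25) mod 29; (21|29)=-1, (25|29)=+1; (−1)^{2·-2·14}·(-1)^-2·(+1)^2 = +1.
v=2: v_2(a)=1, v_2(b)=1; units ≡ 3, 3 (mod 8); ε·ε+αω+βω = 1·1+1·1+1·1 ≡ 1  ⇒  (a,b)_2 = -1.
v=∞: 33110 > 0 and 86 > 0  ⇒  (a,b)_∞ = +1.
v=5: a=5^1·(≡2), b=5^2·(≡4) mod 5; (2|5)=-1, (4|5)=+1; (−1)^{1·2·2}·(-1)^2·(+1)^1 = +1.
v=43: a=43^1·(≡33), b=43^1·(≡37) mod 43; (33|43)=-1, (37|43)=-1; (−1)^{1·1·21}·(-1)^1·(-1)^1 = -1.
v=19: a=19^0·(≡3), b=19^2·(≡14) mod 19; (3|19)=-1, (14|19)=-1; (−1)^{0·2·9}·(-1)^2·(-1)^0 = +1.
v=7: a=7^1·(≡5), b=7^2·(≡2) mod 7; (5|7)=-1, (2|7)=+1; (−1)^{1·2·3}·(-1)^2·(+1)^1 = +1.
v=11: a=11^1·(≡2), b=11^2·(≡9) mod 11; (2|11)=-1, (9|11)=+1; (−1)^{1·2·5}·(-1)^2·(+1)^1 = +1.
v=17: a=17^0·(≡3), b=17^2·(≡16) mod 17; (3|17)=-1, (16|17)=+1; (−1)^{0·2·8}·(-1)^2·(+1)^0 = +1.
v=13: a=13^0·(≡4), b=13^-2·(≡8) mod 13; (4|13)=+1, (8|13)=-1; (−1)^{0·-2·6}·(+1)^-2·(-1)^0 = +1.
(33110, 86 / ℚ) ramifies at {2, 43}: a division algebra.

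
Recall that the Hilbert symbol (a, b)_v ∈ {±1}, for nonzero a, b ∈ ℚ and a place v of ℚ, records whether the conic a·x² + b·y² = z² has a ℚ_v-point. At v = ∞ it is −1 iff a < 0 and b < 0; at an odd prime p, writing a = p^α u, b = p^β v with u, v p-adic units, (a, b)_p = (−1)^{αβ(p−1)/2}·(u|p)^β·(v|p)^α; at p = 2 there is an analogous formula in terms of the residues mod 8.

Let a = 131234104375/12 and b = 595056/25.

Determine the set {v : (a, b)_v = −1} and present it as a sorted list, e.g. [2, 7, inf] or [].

[3, 19]

Mod squares: a ≡ 14421, b ≡ 759. Check v ∈ {∞, 2, 3, 5, 7, 11, 19, 23}.
v=23: a=23^1·(≡18), b=23^1·(≡10) mod 23; (18|23)=+1, (10|23)=-1; (−1)^{1·1·11}·(+1)^1·(-1)^1 = +1.
v=19: a=19^3·(≡12), b=19^0·(≡15) mod 19; (12|19)=-1, (15|19)=-1; (−1)^{3·0·9}·(-1)^0·(-1)^3 = -1.
v=11: a=11^3·(≡10), b=11^1·(≡3) mod 11; (10|11)=-1, (3|11)=+1; (−1)^{3·1·5}·(-1)^1·(+1)^3 = +1.
v=5: a=5^4·(≡1), b=5^-2·(≡1) mod 5; (1|5)=+1, (1|5)=+1; (−1)^{4·-2·2}·(+1)^-2·(+1)^4 = +1.
v=3: a=3^-1·(≡1), b=3^1·(≡1) mod 3; (1|3)=+1, (1|3)=+1; (−1)^{-1·1·1}·(+1)^1·(+1)^-1 = -1.
v=7: a=7^0·(≡2), b=7^2·(≡5) mod 7; (2|7)=+1, (5|7)=-1; (−1)^{0·2·3}·(+1)^2·(-1)^0 = +1.
v=2: v_2(a)=-2, v_2(b)=4; units ≡ 5, 7 (mod 8); ε·ε+αω+βω = 0·1+-2·0+4·1 ≡ 0  ⇒  (a,b)_2 = +1.
v=∞: 14421 > 0 and 759 > 0  ⇒  (a,b)_∞ = +1.
Ram(14421, 759) = {3, 19}; no ℚ_3-point on the conic.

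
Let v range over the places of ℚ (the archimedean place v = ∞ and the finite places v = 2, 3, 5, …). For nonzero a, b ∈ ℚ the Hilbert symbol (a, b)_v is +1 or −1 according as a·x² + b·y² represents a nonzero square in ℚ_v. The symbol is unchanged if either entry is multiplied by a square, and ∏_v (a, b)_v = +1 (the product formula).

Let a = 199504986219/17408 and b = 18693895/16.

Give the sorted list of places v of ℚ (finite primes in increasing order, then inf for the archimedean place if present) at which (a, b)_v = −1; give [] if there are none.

(a, b) ≡ (187, 55) mod (ℚ^×)²; places V = {2, 3, 5, 7, 11, 17, 53, ∞}.
(a,b)_3: α=2, u≡1; β=0, v≡1 (mod 3); (1|3)=+1, (1|3)=+1; sign (−1)^0·+1^0·+1^2 = +1.
(a,b)_7: α=2, u≡6; β=0, v≡5 (mod 7); (6|7)=-1, (5|7)=-1; sign (−1)^0·-1^0·-1^2 = +1.
(a,b)_5: α=0, u≡3; β=1, v≡4 (mod 5); (3|5)=-1, (4|5)=+1; sign (−1)^0·-1^1·+1^0 = -1.
(a,b)_17: α=-1, u≡7; β=0, v≡2 (mod 17); (7|17)=-1, (2|17)=+1; sign (−1)^0·-1^0·+1^-1 = +1.
(a,b)_∞: sgn(187)=+, sgn(55)=+, so +1.
(a,b)_11: α=5, u≡8; β=3, v≡4 (mod 11); (8|11)=-1, (4|11)=+1; sign (−1)^1·-1^3·+1^5 = +1.
(a,b)_2: α=-10, β=-4; u≡3, v≡7 (mod 8); ε(u)ε(v)=1·1, αω(v)=-10·0, βω(u)=-4·1; sum ≡ 1  ⇒  -1.
(a,b)_53: α=2, u≡24; β=2, v≡35 (mod 53); (24|53)=+1, (35|53)=-1; sign (−1)^0·+1^2·-1^2 = +1.
(187, 55 / ℚ) ramifies at {2, 5}: a division algebra.

[2, 5]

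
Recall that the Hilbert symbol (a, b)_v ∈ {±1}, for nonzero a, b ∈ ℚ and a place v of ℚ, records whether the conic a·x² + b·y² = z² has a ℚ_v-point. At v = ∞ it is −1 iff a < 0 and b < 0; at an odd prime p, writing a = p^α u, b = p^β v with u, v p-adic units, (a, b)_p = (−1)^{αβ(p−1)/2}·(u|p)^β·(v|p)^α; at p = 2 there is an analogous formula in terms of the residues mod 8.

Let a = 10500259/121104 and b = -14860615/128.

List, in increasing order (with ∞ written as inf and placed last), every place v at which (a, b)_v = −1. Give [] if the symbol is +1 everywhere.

[2, 7, 23, 29]

Mod squares: a ≡ 1771, b ≡ -2030. Check v ∈ {∞, 2, 3, 5, 7, 11, 23, 29}.
v=∞: 1771 > 0 and -2030 < 0  ⇒  (a,b)_∞ = +1.
v=5: a=5^0·(≡1), b=5^1·(≡4) mod 5; (1|5)=+1, (4|5)=+1; (−1)^{0·1·2}·(+1)^1·(+1)^0 = +1.
v=23: a=23^1·(≡16), b=23^0·(≡20) mod 23; (16|23)=+1, (20|23)=-1; (−1)^{1·0·11}·(+1)^0·(-1)^1 = -1.
v=29: a=29^-2·(≡3), b=29^1·(≡2) mod 29; (3|29)=-1, (2|29)=-1; (−1)^{-2·1·14}·(-1)^1·(-1)^-2 = -1.
v=2: v_2(a)=-4, v_2(b)=-7; units ≡ 3, 1 (mod 8); ε·ε+αω+βω = 1·0+-4·0+-7·1 ≡ 1  ⇒  (a,b)_2 = -1.
v=7: a=7^3·(≡4), b=7^1·(≡4) mod 7; (4|7)=+1, (4|7)=+1; (−1)^{3·1·3}·(+1)^1·(+1)^3 = -1.
v=11: a=11^3·(≡7), b=11^4·(≡9) mod 11; (7|11)=-1, (9|11)=+1; (−1)^{3·4·5}·(-1)^4·(+1)^3 = +1.
v=3: a=3^-2·(≡1), b=3^0·(≡1) mod 3; (1|3)=+1, (1|3)=+1; (−1)^{-2·0·1}·(+1)^0·(+1)^-2 = +1.
|Ram(1771, -2030)| = 4, even; anisotropic at {2, 7, 23, 29}.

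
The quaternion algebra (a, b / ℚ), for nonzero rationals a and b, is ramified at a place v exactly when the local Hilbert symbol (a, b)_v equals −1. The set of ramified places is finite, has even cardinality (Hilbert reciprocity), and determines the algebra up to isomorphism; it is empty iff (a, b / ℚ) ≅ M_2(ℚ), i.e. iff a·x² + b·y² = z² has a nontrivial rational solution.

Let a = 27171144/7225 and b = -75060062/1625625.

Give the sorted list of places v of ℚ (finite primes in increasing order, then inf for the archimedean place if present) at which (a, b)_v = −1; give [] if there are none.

Mod squares: a ≡ 4466, b ≡ -638. Check v ∈ {∞, 2, 3, 5, 7, 11, 13, 17, 29}.
v=7: a=7^1·(≡1), b=7^6·(≡6) mod 7; (1|7)=+1, (6|7)=-1; (−1)^{1·6·3}·(+1)^6·(-1)^1 = -1.
v=2: v_2(a)=3, v_2(b)=1; units ≡ 1, 1 (mod 8); ε·ε+αω+βω = 0·0+3·0+1·0 ≡ 0  ⇒  (a,b)_2 = +1.
v=17: a=17^-2·(≡14), b=17^-2·(≡15) mod 17; (14|17)=-1, (15|17)=+1; (−1)^{-2·-2·8}·(-1)^-2·(+1)^-2 = +1.
v=11: a=11^1·(≡6), b=11^1·(≡10) mod 11; (6|11)=-1, (10|11)=-1; (−1)^{1·1·5}·(-1)^1·(-1)^1 = -1.
v=29: a=29^1·(≡1), b=29^1·(≡1) mod 29; (1|29)=+1, (1|29)=+1; (−1)^{1·1·14}·(+1)^1·(+1)^1 = +1.
v=5: a=5^-2·(≡1), b=5^-4·(≡3) mod 5; (1|5)=+1, (3|5)=-1; (−1)^{-2·-4·2}·(+1)^-4·(-1)^-2 = +1.
v=3: a=3^2·(≡2), b=3^-2·(≡1) mod 3; (2|3)=-1, (1|3)=+1; (−1)^{2·-2·1}·(-1)^-2·(+1)^2 = +1.
v=∞: 4466 > 0 and -638 < 0  ⇒  (a,b)_∞ = +1.
v=13: a=13^2·(≡7), b=13^0·(≡1) mod 13; (7|13)=-1, (1|13)=+1; (−1)^{2·0·6}·(-1)^0·(+1)^2 = +1.
Ram(4466, -638) = {7, 11}; no ℚ_7-point on the conic.

[7, 11]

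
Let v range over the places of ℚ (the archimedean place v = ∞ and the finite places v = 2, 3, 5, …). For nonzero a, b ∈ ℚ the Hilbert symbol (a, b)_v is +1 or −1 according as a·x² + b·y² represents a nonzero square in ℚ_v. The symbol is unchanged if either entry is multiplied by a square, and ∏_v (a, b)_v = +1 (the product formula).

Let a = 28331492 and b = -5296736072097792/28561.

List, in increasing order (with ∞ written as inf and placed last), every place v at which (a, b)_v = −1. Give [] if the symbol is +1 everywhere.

Mod squares: a ≡ 7082873, b ≡ -615902. Check v ∈ {∞, 2, 3, 7, 13, 23, 29, 37, 41}.
v=37: a=37^1·(≡1), b=37^1·(≡10) mod 37; (1|37)=+1, (10|37)=+1; (−1)^{1·1·18}·(+1)^1·(+1)^1 = +1.
v=7: a=7^1·(≡5), b=7^3·(≡1) mod 7; (5|7)=-1, (1|7)=+1; (−1)^{1·3·3}·(-1)^3·(+1)^1 = +1.
v=29: a=29^1·(≡25), b=29^1·(≡3) mod 29; (25|29)=+1, (3|29)=-1; (−1)^{1·1·14}·(+1)^1·(-1)^1 = -1.
v=23: a=23^1·(≡16), b=23^2·(≡14) mod 23; (16|23)=+1, (14|23)=-1; (−1)^{1·2·11}·(+1)^2·(-1)^1 = -1.
v=41: a=41^1·(≡39), b=41^1·(≡36) mod 41; (39|41)=+1, (36|41)=+1; (−1)^{1·1·20}·(+1)^1·(+1)^1 = +1.
v=2: v_2(a)=2, v_2(b)=13; units ≡ 1, 1 (mod 8); ε·ε+αω+βω = 0·0+2·0+13·0 ≡ 0  ⇒  (a,b)_2 = +1.
v=3: a=3^0·(≡2), b=3^4·(≡1) mod 3; (2|3)=-1, (1|3)=+1; (−1)^{0·4·1}·(-1)^4·(+1)^0 = +1.
v=∞: 7082873 > 0 and -615902 < 0  ⇒  (a,b)_∞ = +1.
v=13: a=13^0·(≡7), b=13^-4·(≡3) mod 13; (7|13)=-1, (3|13)=+1; (−1)^{0·-4·6}·(-1)^-4·(+1)^0 = +1.
|Ram(7082873, -615902)| = 2, even; anisotropic at {23, 29}.

[23, 29]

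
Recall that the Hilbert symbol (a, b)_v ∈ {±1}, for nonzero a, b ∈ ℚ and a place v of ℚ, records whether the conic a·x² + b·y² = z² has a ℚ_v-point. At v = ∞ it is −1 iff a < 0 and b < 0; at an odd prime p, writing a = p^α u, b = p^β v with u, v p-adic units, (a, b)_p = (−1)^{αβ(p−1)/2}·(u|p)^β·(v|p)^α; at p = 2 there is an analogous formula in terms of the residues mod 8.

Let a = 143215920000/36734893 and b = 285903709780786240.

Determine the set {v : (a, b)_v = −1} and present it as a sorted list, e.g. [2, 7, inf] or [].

[13, 17, 19, 29]

(a, b) ≡ (14326, 515185) mod (ℚ^×)²; places V = {2, 3, 5, 11, 13, 17, 19, 29, 41, ∞}.
(a,b)_11: α=0, u≡4; β=1, v≡8 (mod 11); (4|11)=+1, (8|11)=-1; sign (−1)^0·+1^1·-1^0 = +1.
(a,b)_19: α=3, u≡8; β=3, v≡14 (mod 19); (8|19)=-1, (14|19)=-1; sign (−1)^1·-1^3·-1^3 = -1.
(a,b)_3: α=2, u≡1; β=0, v≡1 (mod 3); (1|3)=+1, (1|3)=+1; sign (−1)^0·+1^0·+1^2 = +1.
(a,b)_13: α=-1, u≡12; β=4, v≡8 (mod 13); (12|13)=+1, (8|13)=-1; sign (−1)^0·+1^4·-1^-1 = -1.
(a,b)_5: α=4, u≡4; β=1, v≡3 (mod 5); (4|5)=+1, (3|5)=-1; sign (−1)^0·+1^1·-1^4 = +1.
(a,b)_17: α=0, u≡6; β=1, v≡3 (mod 17); (6|17)=-1, (3|17)=-1; sign (−1)^0·-1^1·-1^0 = -1.
(a,b)_2: α=7, β=6; u≡3, v≡1 (mod 8); ε(u)ε(v)=1·0, αω(v)=7·0, βω(u)=6·1; sum ≡ 0  ⇒  +1.
(a,b)_29: α=1, u≡4; β=3, v≡3 (mod 29); (4|29)=+1, (3|29)=-1; sign (−1)^0·+1^3·-1^1 = -1.
(a,b)_41: α=-4, u≡30; β=0, v≡2 (mod 41); (30|41)=-1, (2|41)=+1; sign (−1)^0·-1^0·+1^-4 = +1.
(a,b)_∞: sgn(14326)=+, sgn(515185)=+, so +1.
(14326, 515185 / ℚ) ramifies at {13, 17, 19, 29}: a division algebra.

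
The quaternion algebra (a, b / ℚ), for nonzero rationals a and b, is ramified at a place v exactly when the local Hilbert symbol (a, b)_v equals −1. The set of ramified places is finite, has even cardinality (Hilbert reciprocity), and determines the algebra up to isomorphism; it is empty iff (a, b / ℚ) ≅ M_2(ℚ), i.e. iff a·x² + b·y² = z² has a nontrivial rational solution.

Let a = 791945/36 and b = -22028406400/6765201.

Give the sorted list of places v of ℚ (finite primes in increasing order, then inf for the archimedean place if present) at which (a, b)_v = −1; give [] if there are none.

Mod squares: a ≡ 6545, b ≡ -154. Check v ∈ {∞, 2, 3, 5, 7, 11, 13, 17, 23}.
v=2: v_2(a)=-2, v_2(b)=7; units ≡ 1, 3 (mod 8); ε·ε+αω+βω = 0·1+-2·1+7·0 ≡ 0  ⇒  (a,b)_2 = +1.
v=11: a=11^3·(≡4), b=11^1·(≡2) mod 11; (4|11)=+1, (2|11)=-1; (−1)^{3·1·5}·(+1)^1·(-1)^3 = +1.
v=17: a=17^1·(≡11), b=17^-4·(≡16) mod 17; (11|17)=-1, (16|17)=+1; (−1)^{1·-4·8}·(-1)^-4·(+1)^1 = +1.
v=23: a=23^0·(≡6), b=23^2·(≡21) mod 23; (6|23)=+1, (21|23)=-1; (−1)^{0·2·11}·(+1)^2·(-1)^0 = +1.
v=7: a=7^1·(≡1), b=7^1·(≡6) mod 7; (1|7)=+1, (6|7)=-1; (−1)^{1·1·3}·(+1)^1·(-1)^1 = +1.
v=∞: 6545 > 0 and -154 < 0  ⇒  (a,b)_∞ = +1.
v=13: a=13^0·(≡5), b=13^2·(≡5) mod 13; (5|13)=-1, (5|13)=-1; (−1)^{0·2·6}·(-1)^2·(-1)^0 = +1.
v=5: a=5^1·(≡4), b=5^2·(≡4) mod 5; (4|5)=+1, (4|5)=+1; (−1)^{1·2·2}·(+1)^2·(+1)^1 = +1.
v=3: a=3^-2·(≡2), b=3^-4·(≡2) mod 3; (2|3)=-1, (2|3)=-1; (−1)^{-2·-4·1}·(-1)^-4·(-1)^-2 = +1.
Ram(a, b) = ∅: the form 6545·x² + -154·y² − z² is isotropic over every ℚ_v, so by Hasse–Minkowski it is isotropic over ℚ.

[]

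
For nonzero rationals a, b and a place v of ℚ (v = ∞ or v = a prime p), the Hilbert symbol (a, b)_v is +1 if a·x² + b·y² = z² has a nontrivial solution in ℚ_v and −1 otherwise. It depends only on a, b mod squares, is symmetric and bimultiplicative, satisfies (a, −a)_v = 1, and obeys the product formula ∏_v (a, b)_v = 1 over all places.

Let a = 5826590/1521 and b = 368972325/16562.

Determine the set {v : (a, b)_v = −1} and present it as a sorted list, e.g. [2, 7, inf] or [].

[2, 37]

Mod squares: a ≡ 118910, b ≡ 3279754. Check v ∈ {∞, 2, 3, 5, 7, 11, 13, 23, 37, 41, 47}.
v=7: a=7^2·(≡4), b=7^-2·(≡4) mod 7; (4|7)=+1, (4|7)=+1; (−1)^{2·-2·3}·(+1)^-2·(+1)^2 = +1.
v=37: a=37^0·(≡13), b=37^1·(≡9) mod 37; (13|37)=-1, (9|37)=+1; (−1)^{0·1·18}·(-1)^1·(+1)^0 = -1.
v=5: a=5^1·(≡3), b=5^2·(≡4) mod 5; (3|5)=-1, (4|5)=+1; (−1)^{1·2·2}·(-1)^2·(+1)^1 = +1.
v=41: a=41^0·(≡20), b=41^1·(≡26) mod 41; (20|41)=+1, (26|41)=-1; (−1)^{0·1·20}·(+1)^1·(-1)^0 = +1.
v=11: a=11^1·(≡6), b=11^0·(≡1) mod 11; (6|11)=-1, (1|11)=+1; (−1)^{1·0·5}·(-1)^0·(+1)^1 = +1.
v=23: a=23^1·(≡18), b=23^1·(≡14) mod 23; (18|23)=+1, (14|23)=-1; (−1)^{1·1·11}·(+1)^1·(-1)^1 = +1.
v=3: a=3^-2·(≡2), b=3^2·(≡1) mod 3; (2|3)=-1, (1|3)=+1; (−1)^{-2·2·1}·(-1)^2·(+1)^-2 = +1.
v=∞: 118910 > 0 and 3279754 > 0  ⇒  (a,b)_∞ = +1.
v=47: a=47^1·(≡35), b=47^1·(≡1) mod 47; (35|47)=-1, (1|47)=+1; (−1)^{1·1·23}·(-1)^1·(+1)^1 = +1.
v=13: a=13^-2·(≡9), b=13^-2·(≡1) mod 13; (9|13)=+1, (1|13)=+1; (−1)^{-2·-2·6}·(+1)^-2·(+1)^-2 = +1.
v=2: v_2(a)=1, v_2(b)=-1; units ≡ 7, 5 (mod 8); ε·ε+αω+βω = 1·0+1·1+-1·0 ≡ 1  ⇒  (a,b)_2 = -1.
(118910, 3279754 / ℚ) ramifies at {2, 37}: a division algebra.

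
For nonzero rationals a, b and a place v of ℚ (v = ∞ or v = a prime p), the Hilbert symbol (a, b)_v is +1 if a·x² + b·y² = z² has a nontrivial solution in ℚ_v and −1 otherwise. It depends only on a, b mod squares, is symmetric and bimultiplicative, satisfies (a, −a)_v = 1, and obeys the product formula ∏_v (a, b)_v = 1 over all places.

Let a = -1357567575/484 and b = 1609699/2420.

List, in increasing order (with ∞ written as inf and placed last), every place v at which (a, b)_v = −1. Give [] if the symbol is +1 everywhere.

[3, 5, 7, 19]

(a, b) ≡ (-150423, 455) mod (ℚ^×)²; places V = {2, 3, 5, 7, 11, 13, 19, 29, ∞}.
(a,b)_3: α=1, u≡1; β=0, v≡2 (mod 3); (1|3)=+1, (2|3)=-1; sign (−1)^0·+1^0·-1^1 = -1.
(a,b)_13: α=1, u≡12; β=1, v≡12 (mod 13); (12|13)=+1, (12|13)=+1; sign (−1)^0·+1^1·+1^1 = +1.
(a,b)_5: α=2, u≡3; β=-1, v≡1 (mod 5); (3|5)=-1, (1|5)=+1; sign (−1)^0·-1^-1·+1^2 = -1.
(a,b)_11: α=-2, u≡8; β=-2, v≡4 (mod 11); (8|11)=-1, (4|11)=+1; sign (−1)^0·-1^-2·+1^-2 = +1.
(a,b)_2: α=-2, β=-2; u≡1, v≡7 (mod 8); ε(u)ε(v)=0·1, αω(v)=-2·0, βω(u)=-2·0; sum ≡ 0  ⇒  +1.
(a,b)_29: α=1, u≡7; β=0, v≡22 (mod 29); (7|29)=+1, (22|29)=+1; sign (−1)^0·+1^0·+1^1 = +1.
(a,b)_7: α=1, u≡2; β=3, v≡2 (mod 7); (2|7)=+1, (2|7)=+1; sign (−1)^1·+1^3·+1^1 = -1.
(a,b)_19: α=3, u≡4; β=2, v≡10 (mod 19); (4|19)=+1, (10|19)=-1; sign (−1)^0·+1^2·-1^3 = -1.
(a,b)_∞: sgn(-150423)=−, sgn(455)=+, so +1.
Ram(-150423, 455) = {3, 5, 7, 19}; no ℚ_3-point on the conic.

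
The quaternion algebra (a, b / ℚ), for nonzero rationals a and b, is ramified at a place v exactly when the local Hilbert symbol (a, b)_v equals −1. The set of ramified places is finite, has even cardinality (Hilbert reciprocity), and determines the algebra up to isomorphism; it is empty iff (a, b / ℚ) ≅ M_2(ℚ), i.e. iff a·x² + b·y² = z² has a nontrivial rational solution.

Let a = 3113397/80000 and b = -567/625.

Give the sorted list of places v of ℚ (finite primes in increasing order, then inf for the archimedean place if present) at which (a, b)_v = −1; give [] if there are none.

[7, 19]

(a, b) ≡ (266, -7) mod (ℚ^×)²; places V = {2, 3, 5, 7, 17, 19, ∞}.
(a,b)_3: α=4, u≡2; β=4, v≡2 (mod 3); (2|3)=-1, (2|3)=-1; sign (−1)^0·-1^4·-1^4 = +1.
(a,b)_2: α=-7, β=0; u≡5, v≡1 (mod 8); ε(u)ε(v)=0·0, αω(v)=-7·0, βω(u)=0·1; sum ≡ 0  ⇒  +1.
(a,b)_∞: sgn(266)=+, sgn(-7)=−, so +1.
(a,b)_17: α=2, u≡11; β=0, v≡10 (mod 17); (11|17)=-1, (10|17)=-1; sign (−1)^0·-1^0·-1^2 = +1.
(a,b)_5: α=-4, u≡4; β=-4, v≡3 (mod 5); (4|5)=+1, (3|5)=-1; sign (−1)^0·+1^-4·-1^-4 = +1.
(a,b)_7: α=1, u≡3; β=1, v≡5 (mod 7); (3|7)=-1, (5|7)=-1; sign (−1)^1·-1^1·-1^1 = -1.
(a,b)_19: α=1, u≡14; β=0, v≡8 (mod 19); (14|19)=-1, (8|19)=-1; sign (−1)^0·-1^0·-1^1 = -1.
|Ram(266, -7)| = 2, even; anisotropic at {7, 19}.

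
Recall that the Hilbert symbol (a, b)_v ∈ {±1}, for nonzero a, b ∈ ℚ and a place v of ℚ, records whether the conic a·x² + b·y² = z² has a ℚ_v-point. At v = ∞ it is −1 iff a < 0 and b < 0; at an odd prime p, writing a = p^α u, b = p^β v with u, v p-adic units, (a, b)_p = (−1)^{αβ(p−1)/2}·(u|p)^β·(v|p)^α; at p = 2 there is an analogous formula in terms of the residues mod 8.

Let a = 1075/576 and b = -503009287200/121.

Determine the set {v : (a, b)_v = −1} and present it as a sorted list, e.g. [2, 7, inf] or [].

[37, 43]

(a, b) ≡ (43, -15524978) mod (ℚ^×)²; places V = {2, 3, 5, 7, 11, 17, 37, 41, 43, ∞}.
(a,b)_43: α=1, u≡4; β=1, v≡15 (mod 43); (4|43)=+1, (15|43)=+1; sign (−1)^1·+1^1·+1^1 = -1.
(a,b)_17: α=0, u≡15; β=1, v≡11 (mod 17); (15|17)=+1, (11|17)=-1; sign (−1)^0·+1^1·-1^0 = +1.
(a,b)_7: α=0, u≡2; β=1, v≡3 (mod 7); (2|7)=+1, (3|7)=-1; sign (−1)^0·+1^1·-1^0 = +1.
(a,b)_37: α=0, u≡23; β=1, v≡2 (mod 37); (23|37)=-1, (2|37)=-1; sign (−1)^0·-1^1·-1^0 = -1.
(a,b)_∞: sgn(43)=+, sgn(-15524978)=−, so +1.
(a,b)_2: α=-6, β=5; u≡3, v≡7 (mod 8); ε(u)ε(v)=1·1, αω(v)=-6·0, βω(u)=5·1; sum ≡ 0  ⇒  +1.
(a,b)_3: α=-2, u≡1; β=4, v≡1 (mod 3); (1|3)=+1, (1|3)=+1; sign (−1)^0·+1^4·+1^-2 = +1.
(a,b)_5: α=2, u≡3; β=2, v≡2 (mod 5); (3|5)=-1, (2|5)=-1; sign (−1)^0·-1^2·-1^2 = +1.
(a,b)_11: α=0, u≡2; β=-2, v≡9 (mod 11); (2|11)=-1, (9|11)=+1; sign (−1)^0·-1^-2·+1^0 = +1.
(a,b)_41: α=0, u≡25; β=1, v≡33 (mod 41); (25|41)=+1, (33|41)=+1; sign (−1)^0·+1^1·+1^0 = +1.
Ram(43, -15524978) = {37, 43}; no ℚ_37-point on the conic.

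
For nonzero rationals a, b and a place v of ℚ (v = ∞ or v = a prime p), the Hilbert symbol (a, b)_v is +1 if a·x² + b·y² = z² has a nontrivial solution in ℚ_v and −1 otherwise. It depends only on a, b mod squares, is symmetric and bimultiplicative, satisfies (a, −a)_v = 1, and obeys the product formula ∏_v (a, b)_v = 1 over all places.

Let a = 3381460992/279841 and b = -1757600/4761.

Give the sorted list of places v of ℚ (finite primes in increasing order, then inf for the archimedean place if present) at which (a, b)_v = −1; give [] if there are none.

[2, 13]

(a, b) ≡ (13, -26) mod (ℚ^×)²; places V = {2, 3, 5, 7, 13, 23, ∞}.
(a,b)_7: α=2, u≡3; β=0, v≡2 (mod 7); (3|7)=-1, (2|7)=+1; sign (−1)^0·-1^0·+1^2 = +1.
(a,b)_3: α=4, u≡1; β=-2, v≡1 (mod 3); (1|3)=+1, (1|3)=+1; sign (−1)^0·+1^-2·+1^4 = +1.
(a,b)_13: α=1, u≡4; β=3, v≡2 (mod 13); (4|13)=+1, (2|13)=-1; sign (−1)^0·+1^3·-1^1 = -1.
(a,b)_∞: sgn(13)=+, sgn(-26)=−, so +1.
(a,b)_23: α=-4, u≡3; β=-2, v≡22 (mod 23); (3|23)=+1, (22|23)=-1; sign (−1)^0·+1^-2·-1^-4 = +1.
(a,b)_2: α=16, β=5; u≡5, v≡3 (mod 8); ε(u)ε(v)=0·1, αω(v)=16·1, βω(u)=5·1; sum ≡ 1  ⇒  -1.
(a,b)_5: α=0, u≡2; β=2, v≡1 (mod 5); (2|5)=-1, (1|5)=+1; sign (−1)^0·-1^2·+1^0 = +1.
(13, -26 / ℚ) ramifies at {2, 13}: a division algebra.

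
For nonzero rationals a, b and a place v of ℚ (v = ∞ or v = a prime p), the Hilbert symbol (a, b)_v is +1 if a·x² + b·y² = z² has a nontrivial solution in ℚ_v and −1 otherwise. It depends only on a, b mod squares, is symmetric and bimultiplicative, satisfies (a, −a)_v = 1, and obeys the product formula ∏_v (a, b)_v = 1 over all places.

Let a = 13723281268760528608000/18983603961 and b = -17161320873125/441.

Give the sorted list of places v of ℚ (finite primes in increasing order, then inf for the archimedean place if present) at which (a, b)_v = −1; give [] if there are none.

Mod squares: a ≡ 20995, b ≡ -2717. Check v ∈ {∞, 2, 3, 5, 7, 11, 13, 17, 19}.
v=19: a=19^1·(≡14), b=19^1·(≡9) mod 19; (14|19)=-1, (9|19)=+1; (−1)^{1·1·9}·(-1)^1·(+1)^1 = +1.
v=7: a=7^-2·(≡4), b=7^-2·(≡6) mod 7; (4|7)=+1, (6|7)=-1; (−1)^{-2·-2·3}·(+1)^-2·(-1)^-2 = +1.
v=13: a=13^1·(≡3), b=13^1·(≡10) mod 13; (3|13)=+1, (10|13)=+1; (−1)^{1·1·6}·(+1)^1·(+1)^1 = +1.
v=5: a=5^3·(≡4), b=5^4·(≡3) mod 5; (4|5)=+1, (3|5)=-1; (−1)^{3·4·2}·(+1)^4·(-1)^3 = -1.
v=2: v_2(a)=8, v_2(b)=0; units ≡ 3, 3 (mod 8); ε·ε+αω+βω = 1·1+8·1+0·1 ≡ 1  ⇒  (a,b)_2 = -1.
v=3: a=3^-18·(≡1), b=3^-2·(≡1) mod 3; (1|3)=+1, (1|3)=+1; (−1)^{-18·-2·1}·(+1)^-2·(+1)^-18 = +1.
v=17: a=17^9·(≡5), b=17^4·(≡7) mod 17; (5|17)=-1, (7|17)=-1; (−1)^{9·4·8}·(-1)^4·(-1)^9 = -1.
v=11: a=11^4·(≡7), b=11^3·(≡2) mod 11; (7|11)=-1, (2|11)=-1; (−1)^{4·3·5}·(-1)^3·(-1)^4 = -1.
v=∞: 20995 > 0 and -2717 < 0  ⇒  (a,b)_∞ = +1.
Ram(20995, -2717) = {2, 5, 11, 17}; no ℚ_2-point on the conic.

[2, 5, 11, 17]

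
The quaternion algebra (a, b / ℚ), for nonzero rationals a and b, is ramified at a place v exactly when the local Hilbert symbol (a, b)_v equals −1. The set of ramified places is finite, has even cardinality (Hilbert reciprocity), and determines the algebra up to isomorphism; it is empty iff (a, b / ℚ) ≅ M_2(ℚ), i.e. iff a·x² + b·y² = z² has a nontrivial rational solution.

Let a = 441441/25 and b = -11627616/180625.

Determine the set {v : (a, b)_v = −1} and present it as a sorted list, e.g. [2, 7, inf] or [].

[3, 7, 11, 13]

(a, b) ≡ (1001, -6006) mod (ℚ^×)²; places V = {2, 3, 5, 7, 11, 13, 17, ∞}.
(a,b)_11: α=1, u≡1; β=3, v≡4 (mod 11); (1|11)=+1, (4|11)=+1; sign (−1)^1·+1^3·+1^1 = -1.
(a,b)_5: α=-2, u≡1; β=-4, v≡1 (mod 5); (1|5)=+1, (1|5)=+1; sign (−1)^0·+1^-4·+1^-2 = +1.
(a,b)_2: α=0, β=5; u≡1, v≡5 (mod 8); ε(u)ε(v)=0·0, αω(v)=0·1, βω(u)=5·0; sum ≡ 0  ⇒  +1.
(a,b)_7: α=3, u≡5; β=1, v≡3 (mod 7); (5|7)=-1, (3|7)=-1; sign (−1)^1·-1^1·-1^3 = -1.
(a,b)_17: α=0, u≡13; β=-2, v≡6 (mod 17); (13|17)=+1, (6|17)=-1; sign (−1)^0·+1^-2·-1^0 = +1.
(a,b)_3: α=2, u≡2; β=1, v≡2 (mod 3); (2|3)=-1, (2|3)=-1; sign (−1)^0·-1^1·-1^2 = -1.
(a,b)_13: α=1, u≡12; β=1, v≡11 (mod 13); (12|13)=+1, (11|13)=-1; sign (−1)^0·+1^1·-1^1 = -1.
(a,b)_∞: sgn(1001)=+, sgn(-6006)=−, so +1.
|Ram(1001, -6006)| = 4, even; anisotropic at {3, 7, 11, 13}.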